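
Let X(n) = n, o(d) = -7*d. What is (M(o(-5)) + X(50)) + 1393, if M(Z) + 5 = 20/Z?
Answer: 10070/7 ≈ 1438.6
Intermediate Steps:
M(Z) = -5 + 20/Z
(M(o(-5)) + X(50)) + 1393 = ((-5 + 20/((-7*(-5)))) + 50) + 1393 = ((-5 + 20/35) + 50) + 1393 = ((-5 + 20*(1/35)) + 50) + 1393 = ((-5 + 4/7) + 50) + 1393 = (-31/7 + 50) + 1393 = 319/7 + 1393 = 10070/7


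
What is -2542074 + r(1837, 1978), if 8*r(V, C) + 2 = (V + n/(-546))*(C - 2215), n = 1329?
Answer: -3780392275/1456 ≈ -2.5964e+6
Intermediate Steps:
r(V, C) = -¼ + (-2215 + C)*(-443/182 + V)/8 (r(V, C) = -¼ + ((V + 1329/(-546))*(C - 2215))/8 = -¼ + ((V + 1329*(-1/546))*(-2215 + C))/8 = -¼ + ((V - 443/182)*(-2215 + C))/8 = -¼ + ((-443/182 + V)*(-2215 + C))/8 = -¼ + ((-2215 + C)*(-443/182 + V))/8 = -¼ + (-2215 + C)*(-443/182 + V)/8)
-2542074 + r(1837, 1978) = -2542074 + (980881/1456 - 2215/8*1837 - 443/1456*1978 + (⅛)*1978*1837) = -2542074 + (980881/1456 - 4068955/8 - 438127/728 + 1816793/4) = -2542074 - 79132531/1456 = -3780392275/1456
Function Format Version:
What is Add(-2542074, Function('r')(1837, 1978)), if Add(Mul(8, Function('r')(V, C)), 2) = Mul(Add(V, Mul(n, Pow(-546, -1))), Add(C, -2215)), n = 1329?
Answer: Rational(-3780392275, 1456) ≈ -2.5964e+6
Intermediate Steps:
Function('r')(V, C) = Add(Rational(-1, 4), Mul(Rational(1, 8), Add(-2215, C), Add(Rational(-443, 182), V))) (Function('r')(V, C) = Add(Rational(-1, 4), Mul(Rational(1, 8), Mul(Add(V, Mul(1329, Pow(-546, -1))), Add(C, -2215)))) = Add(Rational(-1, 4), Mul(Rational(1, 8), Mul(Add(V, Mul(1329, Rational(-1, 546))), Add(-2215, C)))) = Add(Rational(-1, 4), Mul(Rational(1, 8), Mul(Add(V, Rational(-443, 182)), Add(-2215, C)))) = Add(Rational(-1, 4), Mul(Rational(1, 8), Mul(Add(Rational(-443, 182), V), Add(-2215, C)))) = Add(Rational(-1, 4), Mul(Rational(1, 8), Mul(Add(-2215, C), Add(Rational(-443, 182), V)))) = Add(Rational(-1, 4), Mul(Rational(1, 8), Add(-2215, C), Add(Rational(-443, 182), V))))
Add(-2542074, Function('r')(1837, 1978)) = Add(-2542074, Add(Rational(980881, 1456), Mul(Rational(-2215, 8), 1837), Mul(Rational(-443, 1456), 1978), Mul(Rational(1, 8), 1978, 1837))) = Add(-2542074, Add(Rational(980881, 1456), Rational(-4068955, 8), Rational(-438127, 728), Rational(1816793, 4))) = Add(-2542074, Rational(-79132531, 1456)) = Rational(-3780392275, 1456)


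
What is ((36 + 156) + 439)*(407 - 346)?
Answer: 38491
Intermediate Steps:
((36 + 156) + 439)*(407 - 346) = (192 + 439)*61 = 631*61 = 38491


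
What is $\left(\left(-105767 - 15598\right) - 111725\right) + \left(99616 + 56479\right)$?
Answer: $-76995$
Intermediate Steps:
$\left(\left(-105767 - 15598\right) - 111725\right) + \left(99616 + 56479\right) = \left(-121365 - 111725\right) + 156095 = -233090 + 156095 = -76995$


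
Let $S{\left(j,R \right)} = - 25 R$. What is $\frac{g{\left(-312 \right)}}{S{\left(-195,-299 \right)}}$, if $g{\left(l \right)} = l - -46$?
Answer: $- \frac{266}{7475} \approx -0.035585$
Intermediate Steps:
$g{\left(l \right)} = 46 + l$ ($g{\left(l \right)} = l + 46 = 46 + l$)
$\frac{g{\left(-312 \right)}}{S{\left(-195,-299 \right)}} = \frac{46 - 312}{\left(-25\right) \left(-299\right)} = - \frac{266}{7475}$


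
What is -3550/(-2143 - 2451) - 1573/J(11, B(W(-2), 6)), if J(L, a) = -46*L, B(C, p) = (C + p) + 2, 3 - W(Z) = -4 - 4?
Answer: 410121/105662 ≈ 3.8814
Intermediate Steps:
W(Z) = 11 (W(Z) = 3 - (-4 - 4) = 3 - 1*(-8) = 3 + 8 = 11)
B(C, p) = 2 + C + p
-3550/(-2143 - 2451) - 1573/J(11, B(W(-2), 6)) = -3550/(-2143 - 2451) - 1573/((-46*11)) = -3550/(-4594) - 1573/(-506) = -3550*(-1/4594) - 1573*(-1/506) = 1775/2297 + 143/46 = 410121/105662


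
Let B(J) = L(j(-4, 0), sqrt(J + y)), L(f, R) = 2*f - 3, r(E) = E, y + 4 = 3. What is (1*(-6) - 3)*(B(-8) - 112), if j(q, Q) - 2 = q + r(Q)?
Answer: 1071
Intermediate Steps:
y = -1 (y = -4 + 3 = -1)
j(q, Q) = 2 + Q + q (j(q, Q) = 2 + (q + Q) = 2 + (Q + q) = 2 + Q + q)
L(f, R) = -3 + 2*f
B(J) = -7 (B(J) = -3 + 2*(2 + 0 - 4) = -3 + 2*(-2) = -3 - 4 = -7)
(1*(-6) - 3)*(B(-8) - 112) = (1*(-6) - 3)*(-7 - 112) = (-6 - 3)*(-119) = -9*(-119) = 1071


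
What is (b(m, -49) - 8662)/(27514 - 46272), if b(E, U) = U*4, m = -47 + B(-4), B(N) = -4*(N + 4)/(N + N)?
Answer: 4429/9379 ≈ 0.47223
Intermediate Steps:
B(N) = -2*(4 + N)/N (B(N) = -4*(4 + N)/(2*N) = -4*(4 + N)*1/(2*N) = -2*(4 + N)/N)
m = -47 (m = -47 + (-2 - 8/(-4)) = -47 + (-2 - 8*(-¼)) = -47 + (-2 + 2) = -47 + 0 = -47)
b(E, U) = 4*U
(b(m, -49) - 8662)/(27514 - 46272) = (4*(-49) - 8662)/(27514 - 46272) = (-196 - 8662)/(-18758) = -8858*(-1/18758) = 4429/9379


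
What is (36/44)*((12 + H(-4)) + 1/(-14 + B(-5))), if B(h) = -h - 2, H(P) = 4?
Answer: 1575/121 ≈ 13.017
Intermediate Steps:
B(h) = -2 - h
(36/44)*((12 + H(-4)) + 1/(-14 + B(-5))) = (36/44)*((12 + 4) + 1/(-14 + (-2 - 1*(-5)))) = (36*(1/44))*(16 + 1/(-14 + (-2 + 5))) = 9*(16 + 1/(-14 + 3))/11 = 9*(16 + 1/(-11))/11 = 9*(16 - 1/11)/11 = (9/11)*(175/11) = 1575/121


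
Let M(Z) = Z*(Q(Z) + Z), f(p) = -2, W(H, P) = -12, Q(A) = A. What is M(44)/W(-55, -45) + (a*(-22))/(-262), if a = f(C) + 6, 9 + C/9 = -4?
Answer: -126676/393 ≈ -322.33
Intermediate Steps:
C = -117 (C = -81 + 9*(-4) = -81 - 36 = -117)
a = 4 (a = -2 + 6 = 4)
M(Z) = 2*Z² (M(Z) = Z*(Z + Z) = Z*(2*Z) = 2*Z²)
M(44)/W(-55, -45) + (a*(-22))/(-262) = (2*44²)/(-12) + (4*(-22))/(-262) = (2*1936)*(-1/12) - 88*(-1/262) = 3872*(-1/12) + 44/131 = -968/3 + 44/131 = -126676/393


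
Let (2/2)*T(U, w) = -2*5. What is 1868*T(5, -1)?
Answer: -18680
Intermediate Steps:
T(U, w) = -10 (T(U, w) = -2*5 = -1*10 = -10)
1868*T(5, -1) = 1868*(-10) = -18680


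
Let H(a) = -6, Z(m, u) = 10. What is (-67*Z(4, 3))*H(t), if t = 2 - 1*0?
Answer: 4020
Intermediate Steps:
t = 2 (t = 2 + 0 = 2)
(-67*Z(4, 3))*H(t) = -67*10*(-6) = -670*(-6) = 4020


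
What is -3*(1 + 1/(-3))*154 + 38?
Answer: -270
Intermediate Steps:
-3*(1 + 1/(-3))*154 + 38 = -3*(1 + 1*(-⅓))*154 + 38 = -3*(1 - ⅓)*154 + 38 = -3*⅔*154 + 38 = -2*154 + 38 = -308 + 38 = -270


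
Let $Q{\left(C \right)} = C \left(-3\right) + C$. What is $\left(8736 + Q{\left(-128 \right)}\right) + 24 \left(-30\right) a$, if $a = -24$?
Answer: $26272$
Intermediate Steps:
$Q{\left(C \right)} = - 2 C$ ($Q{\left(C \right)} = - 3 C + C = - 2 C$)
$\left(8736 + Q{\left(-128 \right)}\right) + 24 \left(-30\right) a = \left(8736 - -256\right) + 24 \left(-30\right) \left(-24\right) = \left(8736 + 256\right) - -17280 = 8992 + 17280 = 26272$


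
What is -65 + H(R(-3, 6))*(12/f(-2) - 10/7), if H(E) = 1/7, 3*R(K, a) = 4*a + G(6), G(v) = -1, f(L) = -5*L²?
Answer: -15996/245 ≈ -65.290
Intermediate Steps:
R(K, a) = -⅓ + 4*a/3 (R(K, a) = (4*a - 1)/3 = (-1 + 4*a)/3 = -⅓ + 4*a/3)
H(E) = ⅐
-65 + H(R(-3, 6))*(12/f(-2) - 10/7) = -65 + (12/((-5*(-2)²)) - 10/7)/7 = -65 + (12/((-5*4)) - 10*⅐)/7 = -65 + (12/(-20) - 10/7)/7 = -65 + (12*(-1/20) - 10/7)/7 = -65 + (-⅗ - 10/7)/7 = -65 + (⅐)*(-71/35) = -65 - 71/245 = -15996/245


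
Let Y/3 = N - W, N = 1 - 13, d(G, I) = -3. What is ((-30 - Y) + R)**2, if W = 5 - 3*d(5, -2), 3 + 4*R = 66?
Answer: 65025/16 ≈ 4064.1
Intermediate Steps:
R = 63/4 (R = -3/4 + (1/4)*66 = -3/4 + 33/2 = 63/4 ≈ 15.750)
N = -12
W = 14 (W = 5 - 3*(-3) = 5 + 9 = 14)
Y = -78 (Y = 3*(-12 - 1*14) = 3*(-12 - 14) = 3*(-26) = -78)
((-30 - Y) + R)**2 = ((-30 - 1*(-78)) + 63/4)**2 = ((-30 + 78) + 63/4)**2 = (48 + 63/4)**2 = (255/4)**2 = 65025/16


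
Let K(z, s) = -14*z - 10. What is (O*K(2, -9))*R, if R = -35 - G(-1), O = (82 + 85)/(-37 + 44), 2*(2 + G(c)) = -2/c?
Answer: 215764/7 ≈ 30823.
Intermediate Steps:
K(z, s) = -10 - 14*z
G(c) = -2 - 1/c (G(c) = -2 + (-2/c)/2 = -2 - 1/c)
O = 167/7 ≈ 23.857
R = -34 (R = -35 - (-2 - 1/(-1)) = -35 - (-2 - 1*(-1)) = -35 - (-2 + 1) = -35 - 1*(-1) = -35 + 1 = -34)
(O*K(2, -9))*R = (167*(-10 - 14*2)/7)*(-34) = (167*(-10 - 28)/7)*(-34) = ((167/7)*(-38))*(-34) = -6346/7*(-34) = 215764/7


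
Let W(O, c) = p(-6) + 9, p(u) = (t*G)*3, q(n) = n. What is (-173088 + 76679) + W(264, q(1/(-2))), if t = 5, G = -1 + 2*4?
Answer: -96295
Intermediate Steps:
G = 7 (G = -1 + 8 = 7)
p(u) = 105 (p(u) = (5*7)*3 = 35*3 = 105)
W(O, c) = 114 (W(O, c) = 105 + 9 = 114)
(-173088 + 76679) + W(264, q(1/(-2))) = (-173088 + 76679) + 114 = -96409 + 114 = -96295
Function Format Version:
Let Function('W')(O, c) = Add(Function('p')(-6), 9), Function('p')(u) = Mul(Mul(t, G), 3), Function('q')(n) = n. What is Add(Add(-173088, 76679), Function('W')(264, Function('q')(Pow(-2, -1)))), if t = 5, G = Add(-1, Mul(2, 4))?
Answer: -96295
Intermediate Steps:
G = 7 (G = Add(-1, 8) = 7)
Function('p')(u) = 105 (Function('p')(u) = Mul(Mul(5, 7), 3) = Mul(35, 3) = 105)
Function('W')(O, c) = 114 (Function('W')(O, c) = Add(105, 9) = 114)
Add(Add(-173088, 76679), Function('W')(264, Function('q')(Pow(-2, -1)))) = Add(Add(-173088, 76679), 114) = Add(-96409, 114) = -96295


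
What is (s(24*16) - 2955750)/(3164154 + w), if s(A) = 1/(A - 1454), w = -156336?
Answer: -3162652501/3218365260 ≈ -0.98269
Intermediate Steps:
s(A) = 1/(-1454 + A)
(s(24*16) - 2955750)/(3164154 + w) = (1/(-1454 + 24*16) - 2955750)/(3164154 - 156336) = (1/(-1454 + 384) - 2955750)/3007818 = (1/(-1070) - 2955750)*(1/3007818) = (-1/1070 - 2955750)*(1/3007818) = -3162652501/1070*1/3007818 = -3162652501/3218365260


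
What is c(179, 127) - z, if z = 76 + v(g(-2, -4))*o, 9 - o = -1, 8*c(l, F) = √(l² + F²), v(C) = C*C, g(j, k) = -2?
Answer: -116 + √48170/8 ≈ -88.565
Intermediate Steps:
v(C) = C²
c(l, F) = √(F² + l²)/8 (c(l, F) = √(l² + F²)/8 = √(F² + l²)/8)
o = 10 (o = 9 - 1*(-1) = 9 + 1 = 10)
z = 116 (z = 76 + (-2)²*10 = 76 + 4*10 = 76 + 40 = 116)
c(179, 127) - z = √(127² + 179²)/8 - 1*116 = √(16129 + 32041)/8 - 116 = √48170/8 - 116 = -116 + √48170/8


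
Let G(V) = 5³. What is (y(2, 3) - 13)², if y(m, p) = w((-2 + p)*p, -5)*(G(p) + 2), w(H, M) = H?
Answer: 135424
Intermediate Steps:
G(V) = 125
y(m, p) = 127*p*(-2 + p) (y(m, p) = ((-2 + p)*p)*(125 + 2) = (p*(-2 + p))*127 = 127*p*(-2 + p))
(y(2, 3) - 13)² = (127*3*(-2 + 3) - 13)² = (127*3*1 - 13)² = (381 - 13)² = 368² = 135424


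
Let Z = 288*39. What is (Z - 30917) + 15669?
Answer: -4016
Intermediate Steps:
Z = 11232
(Z - 30917) + 15669 = (11232 - 30917) + 15669 = -19685 + 15669 = -4016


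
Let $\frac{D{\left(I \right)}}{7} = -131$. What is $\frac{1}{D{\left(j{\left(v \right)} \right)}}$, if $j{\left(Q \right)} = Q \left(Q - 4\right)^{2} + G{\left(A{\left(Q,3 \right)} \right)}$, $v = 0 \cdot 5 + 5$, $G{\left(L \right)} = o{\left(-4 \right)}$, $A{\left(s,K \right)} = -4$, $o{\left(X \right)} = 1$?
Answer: $- \frac{1}{917} \approx -0.0010905$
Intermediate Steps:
$G{\left(L \right)} = 1$
$v = 5$ ($v = 0 + 5 = 5$)
$j{\left(Q \right)} = 1 + Q \left(-4 + Q\right)^{2}$ ($j{\left(Q \right)} = Q \left(Q - 4\right)^{2} + 1 = Q \left(-4 + Q\right)^{2} + 1 = 1 + Q \left(-4 + Q\right)^{2}$)
$D{\left(I \right)} = -917$ ($D{\left(I \right)} = 7 \left(-131\right) = -917$)
$\frac{1}{D{\left(j{\left(v \right)} \right)}} = \frac{1}{-917} = - \frac{1}{917}$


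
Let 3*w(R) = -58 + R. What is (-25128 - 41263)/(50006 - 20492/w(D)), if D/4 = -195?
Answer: -27817829/20983252 ≈ -1.3257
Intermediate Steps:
D = -780 (D = 4*(-195) = -780)
w(R) = -58/3 + R/3 (w(R) = (-58 + R)/3 = -58/3 + R/3)
(-25128 - 41263)/(50006 - 20492/w(D)) = (-25128 - 41263)/(50006 - 20492/(-58/3 + (⅓)*(-780))) = -66391/(50006 - 20492/(-58/3 - 260)) = -66391/(50006 - 20492/(-838/3)) = -66391/(50006 - 20492*(-3/838)) = -66391/(50006 + 30738/419) = -66391/20983252/419 = -66391*419/20983252 = -27817829/20983252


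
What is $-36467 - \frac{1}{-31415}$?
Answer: $- \frac{1145610804}{31415} \approx -36467.0$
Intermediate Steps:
$-36467 - \frac{1}{-31415} = -36467 - - \frac{1}{31415} = -36467 + \frac{1}{31415} = - \frac{1145610804}{31415}$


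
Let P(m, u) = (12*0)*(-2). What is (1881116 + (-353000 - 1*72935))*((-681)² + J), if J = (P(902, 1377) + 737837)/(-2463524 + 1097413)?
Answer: 921927398733549754/1366111 ≈ 6.7486e+11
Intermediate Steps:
P(m, u) = 0 (P(m, u) = 0*(-2) = 0)
J = -737837/1366111 (J = (0 + 737837)/(-2463524 + 1097413) = 737837/(-1366111) = 737837*(-1/1366111) = -737837/1366111 ≈ -0.54010)
(1881116 + (-353000 - 1*72935))*((-681)² + J) = (1881116 + (-353000 - 1*72935))*((-681)² - 737837/1366111) = (1881116 + (-353000 - 72935))*(463761 - 737837/1366111) = (1881116 - 425935)*(633548265634/1366111) = 1455181*(633548265634/1366111) = 921927398733549754/1366111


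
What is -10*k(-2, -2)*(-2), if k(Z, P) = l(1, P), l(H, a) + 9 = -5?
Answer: -280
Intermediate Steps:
l(H, a) = -14 (l(H, a) = -9 - 5 = -14)
k(Z, P) = -14
-10*k(-2, -2)*(-2) = -10*(-14)*(-2) = 140*(-2) = -280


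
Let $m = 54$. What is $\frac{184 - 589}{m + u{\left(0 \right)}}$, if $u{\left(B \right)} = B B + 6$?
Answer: $- \frac{27}{4} \approx -6.75$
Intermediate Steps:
$u{\left(B \right)} = 6 + B^{2}$ ($u{\left(B \right)} = B^{2} + 6 = 6 + B^{2}$)
$\frac{184 - 589}{m + u{\left(0 \right)}} = \frac{184 - 589}{54 + \left(6 + 0^{2}\right)} = \frac{184 - 589}{54 + \left(6 + 0\right)} = - \frac{405}{54 + 6} = - \frac{405}{60} = \left(-405\right) \frac{1}{60} = - \frac{27}{4}$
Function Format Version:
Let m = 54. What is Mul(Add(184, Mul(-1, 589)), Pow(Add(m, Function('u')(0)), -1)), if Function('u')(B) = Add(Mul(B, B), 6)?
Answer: Rational(-27, 4) ≈ -6.7500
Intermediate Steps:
Function('u')(B) = Add(6, Pow(B, 2)) (Function('u')(B) = Add(Pow(B, 2), 6) = Add(6, Pow(B, 2)))
Mul(Add(184, Mul(-1, 589)), Pow(Add(m, Function('u')(0)), -1)) = Mul(Add(184, Mul(-1, 589)), Pow(Add(54, Add(6, Pow(0, 2))), -1)) = Mul(Add(184, -589), Pow(Add(54, Add(6, 0)), -1)) = Mul(-405, Pow(Add(54, 6), -1)) = Mul(-405, Pow(60, -1)) = Mul(-405, Rational(1, 60)) = Rational(-27, 4)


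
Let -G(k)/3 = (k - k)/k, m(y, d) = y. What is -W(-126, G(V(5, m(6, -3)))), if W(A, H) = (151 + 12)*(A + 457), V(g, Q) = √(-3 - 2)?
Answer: -53953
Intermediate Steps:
V(g, Q) = I*√5 (V(g, Q) = √(-5) = I*√5)
G(k) = 0 (G(k) = -3*(k - k)/k = -0/k = -3*0 = 0)
W(A, H) = 74491 + 163*A (W(A, H) = 163*(457 + A) = 74491 + 163*A)
-W(-126, G(V(5, m(6, -3)))) = -(74491 + 163*(-126)) = -(74491 - 20538) = -1*53953 = -53953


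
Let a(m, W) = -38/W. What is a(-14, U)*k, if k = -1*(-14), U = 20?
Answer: -133/5 ≈ -26.600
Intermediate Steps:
k = 14
a(-14, U)*k = -38/20*14 = -38*1/20*14 = -19/10*14 = -133/5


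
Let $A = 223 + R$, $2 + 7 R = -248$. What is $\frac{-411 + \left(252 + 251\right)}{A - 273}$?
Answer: $- \frac{161}{150} \approx -1.0733$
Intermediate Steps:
$R = - \frac{250}{7}$ ($R = - \frac{2}{7} + \frac{1}{7} \left(-248\right) = - \frac{2}{7} - \frac{248}{7} = - \frac{250}{7} \approx -35.714$)
$A = \frac{1311}{7}$ ($A = 223 - \frac{250}{7} = \frac{1311}{7} \approx 187.29$)
$\frac{-411 + \left(252 + 251\right)}{A - 273} = \frac{-411 + \left(252 + 251\right)}{\frac{1311}{7} - 273} = \frac{-411 + 503}{- \frac{600}{7}} = 92 \left(- \frac{7}{600}\right) = - \frac{161}{150}$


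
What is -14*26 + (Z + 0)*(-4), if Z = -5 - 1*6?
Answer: -320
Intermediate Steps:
Z = -11 (Z = -5 - 6 = -11)
-14*26 + (Z + 0)*(-4) = -14*26 + (-11 + 0)*(-4) = -364 - 11*(-4) = -364 + 44 = -320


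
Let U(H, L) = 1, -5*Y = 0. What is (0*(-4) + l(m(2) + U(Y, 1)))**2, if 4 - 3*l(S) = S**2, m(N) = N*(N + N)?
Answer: 5929/9 ≈ 658.78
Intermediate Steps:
Y = 0 (Y = -1/5*0 = 0)
m(N) = 2*N**2 (m(N) = N*(2*N) = 2*N**2)
l(S) = 4/3 - S**2/3
(0*(-4) + l(m(2) + U(Y, 1)))**2 = (0*(-4) + (4/3 - (2*2**2 + 1)**2/3))**2 = (0 + (4/3 - (2*4 + 1)**2/3))**2 = (0 + (4/3 - (8 + 1)**2/3))**2 = (0 + (4/3 - 1/3*9**2))**2 = (0 + (4/3 - 1/3*81))**2 = (0 + (4/3 - 27))**2 = (0 - 77/3)**2 = (-77/3)**2 = 5929/9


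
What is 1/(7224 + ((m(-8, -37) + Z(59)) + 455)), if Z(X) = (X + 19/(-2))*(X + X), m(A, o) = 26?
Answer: 1/13546 ≈ 7.3823e-5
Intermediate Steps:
Z(X) = 2*X*(-19/2 + X) (Z(X) = (X + 19*(-½))*(2*X) = (X - 19/2)*(2*X) = (-19/2 + X)*(2*X) = 2*X*(-19/2 + X))
1/(7224 + ((m(-8, -37) + Z(59)) + 455)) = 1/(7224 + ((26 + 59*(-19 + 2*59)) + 455)) = 1/(7224 + ((26 + 59*(-19 + 118)) + 455)) = 1/(7224 + ((26 + 59*99) + 455)) = 1/(7224 + ((26 + 5841) + 455)) = 1/(7224 + (5867 + 455)) = 1/(7224 + 6322) = 1/13546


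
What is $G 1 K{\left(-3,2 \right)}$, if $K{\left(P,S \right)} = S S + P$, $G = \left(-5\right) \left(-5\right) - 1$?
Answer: $24$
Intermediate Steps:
$G = 24$ ($G = 25 - 1 = 24$)
$K{\left(P,S \right)} = P + S^{2}$ ($K{\left(P,S \right)} = S^{2} + P = P + S^{2}$)
$G 1 K{\left(-3,2 \right)} = 24 \cdot 1 \left(-3 + 2^{2}\right) = 24 \left(-3 + 4\right) = 24 \cdot 1 = 24$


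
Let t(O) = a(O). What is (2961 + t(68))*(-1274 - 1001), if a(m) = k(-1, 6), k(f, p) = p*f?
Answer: -6722625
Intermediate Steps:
k(f, p) = f*p
a(m) = -6 (a(m) = -1*6 = -6)
t(O) = -6
(2961 + t(68))*(-1274 - 1001) = (2961 - 6)*(-1274 - 1001) = 2955*(-2275) = -6722625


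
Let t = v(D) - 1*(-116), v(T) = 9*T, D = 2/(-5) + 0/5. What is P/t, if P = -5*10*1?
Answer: -125/281 ≈ -0.44484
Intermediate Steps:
D = -2/5 (D = 2*(-1/5) + 0*(1/5) = -2/5 + 0 = -2/5 ≈ -0.40000)
P = -50 (P = -50*1 = -50)
t = 562/5 (t = 9*(-2/5) - 1*(-116) = -18/5 + 116 = 562/5 ≈ 112.40)
P/t = -50/562/5 = -50*5/562 = -125/281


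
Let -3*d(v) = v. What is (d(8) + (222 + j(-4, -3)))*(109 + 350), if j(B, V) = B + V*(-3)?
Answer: 102969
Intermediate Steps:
j(B, V) = B - 3*V
d(v) = -v/3
(d(8) + (222 + j(-4, -3)))*(109 + 350) = (-1/3*8 + (222 + (-4 - 3*(-3))))*(109 + 350) = (-8/3 + (222 + (-4 + 9)))*459 = (-8/3 + (222 + 5))*459 = (-8/3 + 227)*459 = (673/3)*459 = 102969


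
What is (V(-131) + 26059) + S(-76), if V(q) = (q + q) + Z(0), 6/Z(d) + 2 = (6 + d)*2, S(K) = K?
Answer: 128608/5 ≈ 25722.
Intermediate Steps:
Z(d) = 6/(10 + 2*d) (Z(d) = 6/(-2 + (6 + d)*2) = 6/(-2 + (12 + 2*d)) = 6/(10 + 2*d))
V(q) = ⅗ + 2*q (V(q) = (q + q) + 3/(5 + 0) = 2*q + 3/5 = 2*q + 3*(⅕) = 2*q + ⅗ = ⅗ + 2*q)
(V(-131) + 26059) + S(-76) = ((⅗ + 2*(-131)) + 26059) - 76 = ((⅗ - 262) + 26059) - 76 = (-1307/5 + 26059) - 76 = 128988/5 - 76 = 128608/5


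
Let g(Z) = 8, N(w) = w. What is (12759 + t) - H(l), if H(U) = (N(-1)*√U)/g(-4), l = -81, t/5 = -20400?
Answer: -89241 + 9*I/8 ≈ -89241.0 + 1.125*I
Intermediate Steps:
t = -102000 (t = 5*(-20400) = -102000)
H(U) = -√U/8
(12759 + t) - H(l) = (12759 - 102000) - (-1)*√(-81)/8 = -89241 - (-1)*9*I/8 = -89241 - (-9)*I/8 = -89241 + 9*I/8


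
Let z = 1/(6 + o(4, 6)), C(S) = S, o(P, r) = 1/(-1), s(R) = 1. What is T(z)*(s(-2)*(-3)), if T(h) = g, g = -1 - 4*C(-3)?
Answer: -33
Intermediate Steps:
o(P, r) = -1
z = 1/5 (z = 1/(6 - 1) = 1/5 ≈ 0.20000)
g = 11 (g = -1 - 4*(-3) = -1 + 12 = 11)
T(h) = 11
T(z)*(s(-2)*(-3)) = 11*(1*(-3)) = 11*(-3) = -33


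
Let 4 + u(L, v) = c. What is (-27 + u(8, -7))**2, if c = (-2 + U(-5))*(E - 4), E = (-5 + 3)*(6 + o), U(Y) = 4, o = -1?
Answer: 3481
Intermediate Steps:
E = -10 (E = (-5 + 3)*(6 - 1) = -2*5 = -10)
c = -28 (c = (-2 + 4)*(-10 - 4) = 2*(-14) = -28)
u(L, v) = -32 (u(L, v) = -4 - 28 = -32)
(-27 + u(8, -7))**2 = (-27 - 32)**2 = (-59)**2 = 3481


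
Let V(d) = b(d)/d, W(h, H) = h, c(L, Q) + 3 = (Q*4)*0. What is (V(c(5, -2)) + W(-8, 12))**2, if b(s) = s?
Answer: 49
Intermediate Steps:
c(L, Q) = -3 (c(L, Q) = -3 + (Q*4)*0 = -3 + (4*Q)*0 = -3 + 0 = -3)
V(d) = 1 (V(d) = d/d = 1)
(V(c(5, -2)) + W(-8, 12))**2 = (1 - 8)**2 = (-7)**2 = 49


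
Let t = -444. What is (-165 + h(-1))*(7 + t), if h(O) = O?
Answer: 72542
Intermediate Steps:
(-165 + h(-1))*(7 + t) = (-165 - 1)*(7 - 444) = -166*(-437) = 72542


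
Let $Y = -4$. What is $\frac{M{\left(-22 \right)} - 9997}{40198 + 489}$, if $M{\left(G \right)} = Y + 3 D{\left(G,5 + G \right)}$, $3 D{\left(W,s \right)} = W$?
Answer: $- \frac{10023}{40687} \approx -0.24634$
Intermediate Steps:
$D{\left(W,s \right)} = \frac{W}{3}$
$M{\left(G \right)} = -4 + G$ ($M{\left(G \right)} = -4 + 3 \frac{G}{3} = -4 + G$)
$\frac{M{\left(-22 \right)} - 9997}{40198 + 489} = \frac{\left(-4 - 22\right) - 9997}{40198 + 489} = \frac{-26 - 9997}{40687} = \left(-10023\right) \frac{1}{40687} = - \frac{10023}{40687}$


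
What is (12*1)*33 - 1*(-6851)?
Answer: 7247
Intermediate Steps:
(12*1)*33 - 1*(-6851) = 12*33 + 6851 = 396 + 6851 = 7247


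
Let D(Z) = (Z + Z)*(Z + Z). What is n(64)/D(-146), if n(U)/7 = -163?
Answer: -1141/85264 ≈ -0.013382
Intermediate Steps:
n(U) = -1141 (n(U) = 7*(-163) = -1141)
D(Z) = 4*Z² (D(Z) = (2*Z)*(2*Z) = 4*Z²)
n(64)/D(-146) = -1141/(4*(-146)²) = -1141/(4*21316) = -1141/85264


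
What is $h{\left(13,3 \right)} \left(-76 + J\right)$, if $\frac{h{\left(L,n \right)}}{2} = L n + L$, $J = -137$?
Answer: $-22152$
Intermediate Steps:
$h{\left(L,n \right)} = 2 L + 2 L n$ ($h{\left(L,n \right)} = 2 \left(L n + L\right) = 2 \left(L + L n\right) = 2 L + 2 L n$)
$h{\left(13,3 \right)} \left(-76 + J\right) = 2 \cdot 13 \left(1 + 3\right) \left(-76 - 137\right) = 2 \cdot 13 \cdot 4 \left(-213\right) = 104 \left(-213\right) = -22152$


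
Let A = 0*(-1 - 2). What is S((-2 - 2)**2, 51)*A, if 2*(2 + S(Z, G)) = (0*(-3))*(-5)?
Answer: 0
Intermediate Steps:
S(Z, G) = -2 (S(Z, G) = -2 + ((0*(-3))*(-5))/2 = -2 + (0*(-5))/2 = -2 + (1/2)*0 = -2 + 0 = -2)
A = 0 (A = 0*(-3) = 0)
S((-2 - 2)**2, 51)*A = -2*0 = 0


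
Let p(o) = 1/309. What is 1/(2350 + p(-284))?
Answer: 309/726151 ≈ 0.00042553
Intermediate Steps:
p(o) = 1/309
1/(2350 + p(-284)) = 1/(2350 + 1/309) = 1/(726151/309) = 309/726151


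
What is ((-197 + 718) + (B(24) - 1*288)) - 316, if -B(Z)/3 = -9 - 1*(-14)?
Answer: -98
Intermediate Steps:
B(Z) = -15 (B(Z) = -3*(-9 - 1*(-14)) = -3*(-9 + 14) = -3*5 = -15)
((-197 + 718) + (B(24) - 1*288)) - 316 = ((-197 + 718) + (-15 - 1*288)) - 316 = (521 + (-15 - 288)) - 316 = (521 - 303) - 316 = 218 - 316 = -98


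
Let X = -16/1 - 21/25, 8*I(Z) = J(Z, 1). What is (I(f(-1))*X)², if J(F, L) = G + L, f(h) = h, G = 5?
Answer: 1595169/10000 ≈ 159.52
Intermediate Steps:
J(F, L) = 5 + L
I(Z) = ¾ (I(Z) = (5 + 1)/8 = (⅛)*6 = ¾)
X = -421/25 (X = -16*1 - 21*1/25 = -16 - 21/25 = -421/25 ≈ -16.840)
(I(f(-1))*X)² = ((¾)*(-421/25))² = (-1263/100)² = 1595169/10000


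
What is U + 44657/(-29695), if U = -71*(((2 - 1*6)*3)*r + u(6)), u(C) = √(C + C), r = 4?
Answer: 101155903/29695 - 142*√3 ≈ 3160.5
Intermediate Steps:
u(C) = √2*√C (u(C) = √(2*C) = √2*√C)
U = 3408 - 142*√3 (U = -71*(((2 - 1*6)*3)*4 + √2*√6) = -71*(((2 - 6)*3)*4 + 2*√3) = -71*(-4*3*4 + 2*√3) = -71*(-12*4 + 2*√3) = -71*(-48 + 2*√3) = 3408 - 142*√3 ≈ 3162.0)
U + 44657/(-29695) = (3408 - 142*√3) + 44657/(-29695) = (3408 - 142*√3) + 44657*(-1/29695) = (3408 - 142*√3) - 44657/29695 = 101155903/29695 - 142*√3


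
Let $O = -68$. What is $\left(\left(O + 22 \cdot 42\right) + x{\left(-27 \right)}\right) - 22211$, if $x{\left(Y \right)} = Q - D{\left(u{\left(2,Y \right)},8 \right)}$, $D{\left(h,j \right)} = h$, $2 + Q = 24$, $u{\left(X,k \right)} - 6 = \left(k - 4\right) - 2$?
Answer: $-21306$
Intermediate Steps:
$u{\left(X,k \right)} = k$ ($u{\left(X,k \right)} = 6 + \left(\left(k - 4\right) - 2\right) = 6 + \left(\left(-4 + k\right) - 2\right) = 6 + \left(-6 + k\right) = k$)
$Q = 22$ ($Q = -2 + 24 = 22$)
$x{\left(Y \right)} = 22 - Y$
$\left(\left(O + 22 \cdot 42\right) + x{\left(-27 \right)}\right) - 22211 = \left(\left(-68 + 22 \cdot 42\right) + \left(22 - -27\right)\right) - 22211 = \left(\left(-68 + 924\right) + \left(22 + 27\right)\right) - 22211 = \left(856 + 49\right) - 22211 = 905 - 22211 = -21306$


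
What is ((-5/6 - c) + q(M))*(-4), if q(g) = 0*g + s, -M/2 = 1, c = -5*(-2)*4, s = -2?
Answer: 514/3 ≈ 171.33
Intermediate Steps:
c = 40 (c = 10*4 = 40)
M = -2 (M = -2*1 = -2)
q(g) = -2 (q(g) = 0*g - 2 = 0 - 2 = -2)
((-5/6 - c) + q(M))*(-4) = ((-5/6 - 1*40) - 2)*(-4) = ((-5*1/6 - 40) - 2)*(-4) = ((-5/6 - 40) - 2)*(-4) = (-245/6 - 2)*(-4) = -257/6*(-4) = 514/3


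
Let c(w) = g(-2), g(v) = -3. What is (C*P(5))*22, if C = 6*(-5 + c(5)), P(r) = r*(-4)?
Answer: 21120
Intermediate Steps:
c(w) = -3
P(r) = -4*r
C = -48 (C = 6*(-5 - 3) = 6*(-8) = -48)
(C*P(5))*22 = -(-192)*5*22 = -48*(-20)*22 = 960*22 = 21120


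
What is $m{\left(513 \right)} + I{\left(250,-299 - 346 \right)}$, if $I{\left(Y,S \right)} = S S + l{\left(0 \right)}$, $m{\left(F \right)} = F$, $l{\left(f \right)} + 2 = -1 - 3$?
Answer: $416532$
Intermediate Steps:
$l{\left(f \right)} = -6$ ($l{\left(f \right)} = -2 - 4 = -6$)
$I{\left(Y,S \right)} = -6 + S^{2}$ ($I{\left(Y,S \right)} = S S - 6 = S^{2} - 6 = -6 + S^{2}$)
$m{\left(513 \right)} + I{\left(250,-299 - 346 \right)} = 513 - \left(6 - \left(-299 - 346\right)^{2}\right) = 513 - \left(6 - \left(-645\right)^{2}\right) = 513 + \left(-6 + 416025\right) = 513 + 416019 = 416532$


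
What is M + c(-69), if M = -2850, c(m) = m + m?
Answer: -2988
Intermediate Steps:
c(m) = 2*m
M + c(-69) = -2850 + 2*(-69) = -2850 - 138 = -2988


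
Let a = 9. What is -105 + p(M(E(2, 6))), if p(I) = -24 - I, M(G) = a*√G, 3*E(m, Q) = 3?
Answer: -138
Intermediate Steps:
E(m, Q) = 1 (E(m, Q) = (⅓)*3 = 1)
M(G) = 9*√G
-105 + p(M(E(2, 6))) = -105 + (-24 - 9*√1) = -105 + (-24 - 9) = -105 - 33 = -138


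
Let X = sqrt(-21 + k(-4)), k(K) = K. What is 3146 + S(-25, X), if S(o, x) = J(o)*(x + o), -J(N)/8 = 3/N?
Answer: 3122 + 24*I/5 ≈ 3122.0 + 4.8*I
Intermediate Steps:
J(N) = -24/N
X = 5*I (X = sqrt(-21 - 4) = sqrt(-25) = 5*I ≈ 5.0*I)
S(o, x) = -24*(o + x)/o (S(o, x) = (-24/o)*(x + o) = (-24/o)*(o + x) = -24*(o + x)/o)
3146 + S(-25, X) = 3146 + (-24 - 24*5*I/(-25)) = 3146 + (-24 - 24*5*I*(-1/25)) = 3146 + (-24 + 24*I/5) = 3122 + 24*I/5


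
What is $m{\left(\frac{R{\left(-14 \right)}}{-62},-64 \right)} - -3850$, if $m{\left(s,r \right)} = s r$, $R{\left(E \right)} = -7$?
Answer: $\frac{119126}{31} \approx 3842.8$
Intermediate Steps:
$m{\left(s,r \right)} = r s$
$m{\left(\frac{R{\left(-14 \right)}}{-62},-64 \right)} - -3850 = - 64 \left(- \frac{7}{-62}\right) - -3850 = - 64 \left(\left(-7\right) \left(- \frac{1}{62}\right)\right) + 3850 = \left(-64\right) \frac{7}{62} + 3850 = - \frac{224}{31} + 3850 = \frac{119126}{31}$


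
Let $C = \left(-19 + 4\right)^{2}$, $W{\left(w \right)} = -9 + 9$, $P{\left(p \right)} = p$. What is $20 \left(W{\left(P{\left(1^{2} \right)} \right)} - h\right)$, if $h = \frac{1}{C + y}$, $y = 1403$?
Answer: $- \frac{5}{407} \approx -0.012285$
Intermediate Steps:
$W{\left(w \right)} = 0$
$C = 225$ ($C = \left(-15\right)^{2} = 225$)
$h = \frac{1}{1628}$ ($h = \frac{1}{225 + 1403} = \frac{1}{1628} \approx 0.00061425$)
$20 \left(W{\left(P{\left(1^{2} \right)} \right)} - h\right) = 20 \left(0 - \frac{1}{1628}\right) = 20 \left(- \frac{1}{1628}\right) = - \frac{5}{407}$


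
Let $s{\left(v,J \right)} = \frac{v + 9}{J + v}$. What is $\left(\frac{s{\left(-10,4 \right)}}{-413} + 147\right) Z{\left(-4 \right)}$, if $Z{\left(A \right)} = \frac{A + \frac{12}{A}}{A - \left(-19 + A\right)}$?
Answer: $- \frac{364265}{6726} \approx -54.158$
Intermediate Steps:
$s{\left(v,J \right)} = \frac{9 + v}{J + v}$
$Z{\left(A \right)} = \frac{A}{19} + \frac{12}{19 A}$ ($Z{\left(A \right)} = \frac{A + \frac{12}{A}}{19} = \left(A + \frac{12}{A}\right) \frac{1}{19} = \frac{A}{19} + \frac{12}{19 A}$)
$\left(\frac{s{\left(-10,4 \right)}}{-413} + 147\right) Z{\left(-4 \right)} = \left(\frac{\frac{1}{4 - 10} \left(9 - 10\right)}{-413} + 147\right) \frac{12 + \left(-4\right)^{2}}{19 \left(-4\right)} = \left(\frac{1}{-6} \left(-1\right) \left(- \frac{1}{413}\right) + 147\right) \frac{1}{19} \left(- \frac{1}{4}\right) \left(12 + 16\right) = \left(\left(- \frac{1}{6}\right) \left(-1\right) \left(- \frac{1}{413}\right) + 147\right) \frac{1}{19} \left(- \frac{1}{4}\right) 28 = \left(\frac{1}{6} \left(- \frac{1}{413}\right) + 147\right) \left(- \frac{7}{19}\right) = \left(- \frac{1}{2478} + 147\right) \left(- \frac{7}{19}\right) = \frac{364265}{2478} \left(- \frac{7}{19}\right) = - \frac{364265}{6726}$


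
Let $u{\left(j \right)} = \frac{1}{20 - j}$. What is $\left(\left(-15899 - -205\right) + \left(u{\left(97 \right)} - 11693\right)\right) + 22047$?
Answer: $- \frac{411181}{77} \approx -5340.0$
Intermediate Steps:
$\left(\left(-15899 - -205\right) + \left(u{\left(97 \right)} - 11693\right)\right) + 22047 = \left(\left(-15899 - -205\right) - \left(11693 + \frac{1}{-20 + 97}\right)\right) + 22047 = \left(\left(-15899 + 205\right) - \frac{900362}{77}\right) + 22047 = \left(-15694 - \frac{900362}{77}\right) + 22047 = - \frac{2108800}{77} + 22047 = - \frac{411181}{77}$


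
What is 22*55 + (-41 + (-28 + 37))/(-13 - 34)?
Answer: 56902/47 ≈ 1210.7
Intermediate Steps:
22*55 + (-41 + (-28 + 37))/(-13 - 34) = 1210 + (-41 + 9)/(-47) = 1210 - 32*(-1/47) = 1210 + 32/47 = 56902/47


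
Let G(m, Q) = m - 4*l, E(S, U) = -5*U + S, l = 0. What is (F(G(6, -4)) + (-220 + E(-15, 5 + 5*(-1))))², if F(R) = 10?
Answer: 50625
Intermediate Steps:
E(S, U) = S - 5*U
G(m, Q) = m (G(m, Q) = m - 4*0 = m + 0 = m)
(F(G(6, -4)) + (-220 + E(-15, 5 + 5*(-1))))² = (10 + (-220 + (-15 - 5*(5 + 5*(-1)))))² = (10 + (-220 + (-15 - 5*(5 - 5))))² = (10 + (-220 + (-15 - 5*0)))² = (10 + (-220 + (-15 + 0)))² = (10 + (-220 - 15))² = (10 - 235)² = (-225)² = 50625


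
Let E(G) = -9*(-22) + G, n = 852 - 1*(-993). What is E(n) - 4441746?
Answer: -4439703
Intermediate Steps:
n = 1845 (n = 852 + 993 = 1845)
E(G) = 198 + G
E(n) - 4441746 = (198 + 1845) - 4441746 = 2043 - 4441746 = -4439703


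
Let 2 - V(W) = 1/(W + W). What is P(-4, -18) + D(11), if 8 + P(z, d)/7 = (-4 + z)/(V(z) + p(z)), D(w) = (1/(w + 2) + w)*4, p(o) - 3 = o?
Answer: -7192/117 ≈ -61.470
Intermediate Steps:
p(o) = 3 + o
V(W) = 2 - 1/(2*W) (V(W) = 2 - 1/(W + W) = 2 - 1/(2*W))
D(w) = 4*w + 4/(2 + w) (D(w) = (1/(2 + w) + w)*4 = (w + 1/(2 + w))*4 = 4*w + 4/(2 + w))
P(z, d) = -56 + 7*(-4 + z)/(5 + z - 1/(2*z)) (P(z, d) = -56 + 7*((-4 + z)/((2 - 1/(2*z)) + (3 + z))) = -56 + 7*((-4 + z)/(5 + z - 1/(2*z))) = -56 + 7*(-4 + z)/(5 + z - 1/(2*z)))
P(-4, -18) + D(11) = 14*(4 - 44*(-4) - 7*(-4)**2)/(-1 + 2*(-4)**2 + 10*(-4)) + 4*(1 + 11**2 + 2*11)/(2 + 11) = 14*(4 + 176 - 7*16)/(-1 + 2*16 - 40) + 4*(1 + 121 + 22)/13 = 14*(4 + 176 - 112)/(-1 + 32 - 40) + 4*(1/13)*144 = 14*68/(-9) + 576/13 = 14*(-1/9)*68 + 576/13 = -952/9 + 576/13 = -7192/117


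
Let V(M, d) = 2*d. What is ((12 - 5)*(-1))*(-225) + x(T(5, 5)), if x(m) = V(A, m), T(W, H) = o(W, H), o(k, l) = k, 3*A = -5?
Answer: 1585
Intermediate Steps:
A = -5/3 (A = (⅓)*(-5) = -5/3 ≈ -1.6667)
T(W, H) = W
x(m) = 2*m
((12 - 5)*(-1))*(-225) + x(T(5, 5)) = ((12 - 5)*(-1))*(-225) + 2*5 = (7*(-1))*(-225) + 10 = -7*(-225) + 10 = 1575 + 10 = 1585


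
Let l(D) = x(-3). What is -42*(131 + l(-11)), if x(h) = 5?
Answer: -5712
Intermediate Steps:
l(D) = 5
-42*(131 + l(-11)) = -42*(131 + 5) = -42*136 = -5712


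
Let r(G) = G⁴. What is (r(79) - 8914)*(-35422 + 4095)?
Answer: -1219909938609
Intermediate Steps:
(r(79) - 8914)*(-35422 + 4095) = (79⁴ - 8914)*(-35422 + 4095) = (38950081 - 8914)*(-31327) = 38941167*(-31327) = -1219909938609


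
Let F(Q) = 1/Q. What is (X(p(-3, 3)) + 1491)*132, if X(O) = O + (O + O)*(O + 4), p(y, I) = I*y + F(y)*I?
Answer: 211332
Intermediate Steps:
p(y, I) = I*y + I/y
X(O) = O + 2*O*(4 + O) (X(O) = O + (2*O)*(4 + O) = O + 2*O*(4 + O))
(X(p(-3, 3)) + 1491)*132 = ((3*(-3) + 3/(-3))*(9 + 2*(3*(-3) + 3/(-3))) + 1491)*132 = ((-9 + 3*(-⅓))*(9 + 2*(-9 + 3*(-⅓))) + 1491)*132 = ((-9 - 1)*(9 + 2*(-9 - 1)) + 1491)*132 = (-10*(9 + 2*(-10)) + 1491)*132 = (-10*(9 - 20) + 1491)*132 = (-10*(-11) + 1491)*132 = (110 + 1491)*132 = 1601*132 = 211332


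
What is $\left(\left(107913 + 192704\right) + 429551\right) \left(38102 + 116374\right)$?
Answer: $112793431968$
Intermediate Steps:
$\left(\left(107913 + 192704\right) + 429551\right) \left(38102 + 116374\right) = \left(300617 + 429551\right) 154476 = 730168 \cdot 154476 = 112793431968$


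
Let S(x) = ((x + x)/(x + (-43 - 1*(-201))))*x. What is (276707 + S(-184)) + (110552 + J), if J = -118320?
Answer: 3462351/13 ≈ 2.6633e+5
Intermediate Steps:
S(x) = 2*x**2/(158 + x) (S(x) = ((2*x)/(x + (-43 + 201)))*x = ((2*x)/(x + 158))*x = ((2*x)/(158 + x))*x = (2*x/(158 + x))*x = 2*x**2/(158 + x))
(276707 + S(-184)) + (110552 + J) = (276707 + 2*(-184)**2/(158 - 184)) + (110552 - 118320) = (276707 + 2*33856/(-26)) - 7768 = (276707 + 2*33856*(-1/26)) - 7768 = (276707 - 33856/13) - 7768 = 3563335/13 - 7768 = 3462351/13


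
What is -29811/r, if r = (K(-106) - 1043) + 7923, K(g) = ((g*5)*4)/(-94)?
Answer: -467039/108140 ≈ -4.3188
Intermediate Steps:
K(g) = -10*g/47 (K(g) = ((5*g)*4)*(-1/94) = (20*g)*(-1/94) = -10*g/47)
r = 324420/47 (r = (-10/47*(-106) - 1043) + 7923 = (1060/47 - 1043) + 7923 = -47961/47 + 7923 = 324420/47 ≈ 6902.6)
-29811/r = -29811/324420/47 = -29811*47/324420 = -467039/108140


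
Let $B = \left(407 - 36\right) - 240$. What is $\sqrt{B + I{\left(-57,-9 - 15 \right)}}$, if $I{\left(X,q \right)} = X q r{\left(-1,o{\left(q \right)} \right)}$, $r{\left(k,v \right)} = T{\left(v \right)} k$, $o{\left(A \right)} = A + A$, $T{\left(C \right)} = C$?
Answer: $\sqrt{65795} \approx 256.51$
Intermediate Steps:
$o{\left(A \right)} = 2 A$
$r{\left(k,v \right)} = k v$ ($r{\left(k,v \right)} = v k = k v$)
$B = 131$ ($B = 371 - 240 = 131$)
$I{\left(X,q \right)} = - 2 X q^{2}$ ($I{\left(X,q \right)} = X q \left(- 2 q\right) = - 2 X q^{2}$)
$\sqrt{B + I{\left(-57,-9 - 15 \right)}} = \sqrt{131 - - 114 \left(-9 - 15\right)^{2}} = \sqrt{131 - - 114 \left(-24\right)^{2}} = \sqrt{131 - \left(-114\right) 576} = \sqrt{131 + 65664} = \sqrt{65795}$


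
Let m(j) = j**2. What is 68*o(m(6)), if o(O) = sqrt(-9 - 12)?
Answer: 68*I*sqrt(21) ≈ 311.62*I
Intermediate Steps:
o(O) = I*sqrt(21) (o(O) = sqrt(-21) = I*sqrt(21))
68*o(m(6)) = 68*(I*sqrt(21)) = 68*I*sqrt(21)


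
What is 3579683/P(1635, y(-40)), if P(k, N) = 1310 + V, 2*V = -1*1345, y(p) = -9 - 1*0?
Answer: 7159366/1275 ≈ 5615.2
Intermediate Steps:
y(p) = -9 (y(p) = -9 + 0 = -9)
V = -1345/2 (V = (-1*1345)/2 = (½)*(-1345) = -1345/2 ≈ -672.50)
P(k, N) = 1275/2 (P(k, N) = 1310 - 1345/2 = 1275/2)
3579683/P(1635, y(-40)) = 3579683/(1275/2) = 3579683*(2/1275) = 7159366/1275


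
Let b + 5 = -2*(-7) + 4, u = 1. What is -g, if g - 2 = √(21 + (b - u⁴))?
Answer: -2 - √33 ≈ -7.7446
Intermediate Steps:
b = 13 (b = -5 + (-2*(-7) + 4) = -5 + (14 + 4) = -5 + 18 = 13)
g = 2 + √33 (g = 2 + √(21 + (13 - 1*1⁴)) = 2 + √(21 + (13 - 1*1)) = 2 + √(21 + (13 - 1)) = 2 + √(21 + 12) = 2 + √33 ≈ 7.7446)
-g = -(2 + √33) = -2 - √33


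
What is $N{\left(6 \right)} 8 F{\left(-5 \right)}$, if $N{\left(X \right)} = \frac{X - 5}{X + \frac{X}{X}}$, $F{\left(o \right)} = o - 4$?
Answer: $- \frac{72}{7} \approx -10.286$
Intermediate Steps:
$F{\left(o \right)} = -4 + o$
$N{\left(X \right)} = \frac{-5 + X}{1 + X}$ ($N{\left(X \right)} = \frac{-5 + X}{X + 1} = \frac{-5 + X}{1 + X}$)
$N{\left(6 \right)} 8 F{\left(-5 \right)} = \frac{-5 + 6}{1 + 6} \cdot 8 \left(-4 - 5\right) = \frac{1}{7} \cdot 1 \cdot 8 \left(-9\right) = \frac{1}{7} \cdot 8 \left(-9\right) = \frac{8}{7} \left(-9\right) = - \frac{72}{7}$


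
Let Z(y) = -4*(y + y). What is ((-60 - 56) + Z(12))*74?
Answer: -15688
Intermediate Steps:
Z(y) = -8*y
((-60 - 56) + Z(12))*74 = ((-60 - 56) - 8*12)*74 = (-116 - 96)*74 = -212*74 = -15688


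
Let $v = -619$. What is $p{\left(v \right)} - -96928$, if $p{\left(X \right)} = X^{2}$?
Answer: $480089$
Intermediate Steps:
$p{\left(v \right)} - -96928 = \left(-619\right)^{2} - -96928 = 383161 + 96928 = 480089$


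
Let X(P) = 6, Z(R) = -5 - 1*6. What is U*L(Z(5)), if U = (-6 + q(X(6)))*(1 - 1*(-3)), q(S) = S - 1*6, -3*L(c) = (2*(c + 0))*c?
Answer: 1936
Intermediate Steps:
Z(R) = -11 (Z(R) = -5 - 6 = -11)
L(c) = -2*c²/3 (L(c) = -2*(c + 0)*c/3 = -2*c*c/3 = -2*c²/3)
q(S) = -6 + S (q(S) = S - 6 = -6 + S)
U = -24 (U = (-6 + (-6 + 6))*(1 - 1*(-3)) = (-6 + 0)*(1 + 3) = -6*4 = -24)
U*L(Z(5)) = -(-16)*(-11)² = -(-16)*121 = -24*(-242/3) = 1936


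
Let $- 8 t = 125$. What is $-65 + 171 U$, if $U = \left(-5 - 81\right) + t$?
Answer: $- \frac{139543}{8} \approx -17443.0$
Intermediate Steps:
$t = - \frac{125}{8}$ ($t = \left(- \frac{1}{8}\right) 125 = - \frac{125}{8} \approx -15.625$)
$U = - \frac{813}{8}$ ($U = \left(-5 - 81\right) - \frac{125}{8} = -86 - \frac{125}{8} = - \frac{813}{8} \approx -101.63$)
$-65 + 171 U = -65 + 171 \left(- \frac{813}{8}\right) = -65 - \frac{139023}{8} = - \frac{139543}{8}$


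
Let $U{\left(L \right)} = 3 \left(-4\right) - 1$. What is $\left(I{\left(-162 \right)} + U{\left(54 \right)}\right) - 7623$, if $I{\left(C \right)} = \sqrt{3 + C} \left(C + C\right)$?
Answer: $-7636 - 324 i \sqrt{159} \approx -7636.0 - 4085.5 i$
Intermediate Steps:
$U{\left(L \right)} = -13$ ($U{\left(L \right)} = -12 - 1 = -13$)
$I{\left(C \right)} = 2 C \sqrt{3 + C}$ ($I{\left(C \right)} = \sqrt{3 + C} 2 C = 2 C \sqrt{3 + C}$)
$\left(I{\left(-162 \right)} + U{\left(54 \right)}\right) - 7623 = \left(2 \left(-162\right) \sqrt{3 - 162} - 13\right) - 7623 = \left(2 \left(-162\right) \sqrt{-159} - 13\right) - 7623 = \left(2 \left(-162\right) i \sqrt{159} - 13\right) - 7623 = \left(- 324 i \sqrt{159} - 13\right) - 7623 = \left(-13 - 324 i \sqrt{159}\right) - 7623 = -7636 - 324 i \sqrt{159}$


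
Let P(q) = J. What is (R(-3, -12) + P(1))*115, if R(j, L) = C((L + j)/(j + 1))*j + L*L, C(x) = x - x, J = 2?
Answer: 16790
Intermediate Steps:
P(q) = 2
C(x) = 0
R(j, L) = L² (R(j, L) = 0*j + L*L = 0 + L² = L²)
(R(-3, -12) + P(1))*115 = ((-12)² + 2)*115 = (144 + 2)*115 = 146*115 = 16790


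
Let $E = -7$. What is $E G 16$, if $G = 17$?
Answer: $-1904$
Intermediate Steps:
$E G 16 = \left(-7\right) 17 \cdot 16 = \left(-119\right) 16 = -1904$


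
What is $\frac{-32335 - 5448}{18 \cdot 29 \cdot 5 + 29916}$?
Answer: $- \frac{37783}{32526} \approx -1.1616$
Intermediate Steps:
$\frac{-32335 - 5448}{18 \cdot 29 \cdot 5 + 29916} = - \frac{37783}{522 \cdot 5 + 29916} = - \frac{37783}{2610 + 29916} = - \frac{37783}{32526}$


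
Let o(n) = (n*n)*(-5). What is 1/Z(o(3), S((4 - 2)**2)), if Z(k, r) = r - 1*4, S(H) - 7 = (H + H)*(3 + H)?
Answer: 1/59 ≈ 0.016949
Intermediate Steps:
o(n) = -5*n**2 (o(n) = n**2*(-5) = -5*n**2)
S(H) = 7 + 2*H*(3 + H) (S(H) = 7 + (H + H)*(3 + H) = 7 + (2*H)*(3 + H) = 7 + 2*H*(3 + H))
Z(k, r) = -4 + r (Z(k, r) = r - 4 = -4 + r)
1/Z(o(3), S((4 - 2)**2)) = 1/(-4 + (7 + 2*((4 - 2)**2)**2 + 6*(4 - 2)**2)) = 1/(-4 + (7 + 2*(2**2)**2 + 6*2**2)) = 1/(-4 + (7 + 2*4**2 + 6*4)) = 1/(-4 + (7 + 2*16 + 24)) = 1/(-4 + (7 + 32 + 24)) = 1/(-4 + 63) = 1/59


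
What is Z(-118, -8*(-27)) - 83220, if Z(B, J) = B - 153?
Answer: -83491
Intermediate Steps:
Z(B, J) = -153 + B
Z(-118, -8*(-27)) - 83220 = (-153 - 118) - 83220 = -271 - 83220 = -83491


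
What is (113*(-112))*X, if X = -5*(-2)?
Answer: -126560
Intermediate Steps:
X = 10
(113*(-112))*X = (113*(-112))*10 = -12656*10 = -126560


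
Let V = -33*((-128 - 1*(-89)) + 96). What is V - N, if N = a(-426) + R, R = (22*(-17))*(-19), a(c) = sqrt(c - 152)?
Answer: -8987 - 17*I*sqrt(2) ≈ -8987.0 - 24.042*I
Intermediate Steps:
a(c) = sqrt(-152 + c)
R = 7106 (R = -374*(-19) = 7106)
V = -1881 (V = -33*((-128 + 89) + 96) = -33*(-39 + 96) = -33*57 = -1881)
N = 7106 + 17*I*sqrt(2) (N = sqrt(-152 - 426) + 7106 = sqrt(-578) + 7106 = 17*I*sqrt(2) + 7106 = 7106 + 17*I*sqrt(2) ≈ 7106.0 + 24.042*I)
V - N = -1881 - (7106 + 17*I*sqrt(2)) = -1881 + (-7106 - 17*I*sqrt(2)) = -8987 - 17*I*sqrt(2)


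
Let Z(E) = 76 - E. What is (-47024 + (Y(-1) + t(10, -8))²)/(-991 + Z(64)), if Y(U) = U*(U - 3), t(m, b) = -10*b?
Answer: 39968/979 ≈ 40.825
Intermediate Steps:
Y(U) = U*(-3 + U)
(-47024 + (Y(-1) + t(10, -8))²)/(-991 + Z(64)) = (-47024 + (-(-3 - 1) - 10*(-8))²)/(-991 + (76 - 1*64)) = (-47024 + (-1*(-4) + 80)²)/(-991 + (76 - 64)) = (-47024 + (4 + 80)²)/(-991 + 12) = (-47024 + 84²)/(-979) = (-47024 + 7056)*(-1/979) = -39968*(-1/979) = 39968/979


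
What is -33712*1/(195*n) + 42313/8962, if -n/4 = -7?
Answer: -2539213/1747590 ≈ -1.4530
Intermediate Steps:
n = 28 (n = -4*(-7) = 28)
-33712*1/(195*n) + 42313/8962 = -33712/((13*15)*28) + 42313/8962 = -33712/(195*28) + 42313*(1/8962) = -33712/5460 + 42313/8962 = -33712*1/5460 + 42313/8962 = -1204/195 + 42313/8962 = -2539213/1747590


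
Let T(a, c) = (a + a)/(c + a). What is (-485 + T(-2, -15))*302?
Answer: -2488782/17 ≈ -1.4640e+5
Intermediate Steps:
T(a, c) = 2*a/(a + c) (T(a, c) = (2*a)/(a + c) = 2*a/(a + c))
(-485 + T(-2, -15))*302 = (-485 + 2*(-2)/(-2 - 15))*302 = (-485 + 2*(-2)/(-17))*302 = (-485 + 2*(-2)*(-1/17))*302 = (-485 + 4/17)*302 = -8241/17*302 = -2488782/17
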